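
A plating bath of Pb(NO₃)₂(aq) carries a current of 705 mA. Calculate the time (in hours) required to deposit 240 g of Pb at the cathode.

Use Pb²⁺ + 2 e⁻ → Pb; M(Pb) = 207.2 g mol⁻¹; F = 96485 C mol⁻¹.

88.1 h

n(Pb) = m/M = 240 / 207.2 = 1.158 mol.
Each Pb atom requires 2 electrons, so n(e⁻) = 2 × 1.158 = 2.317 mol.
Q = n(e⁻)·F = 2.317 × 96485 = 223500 C.
t = Q/I = 223500 / 0.7050 A = 317000 s = 88.1 h.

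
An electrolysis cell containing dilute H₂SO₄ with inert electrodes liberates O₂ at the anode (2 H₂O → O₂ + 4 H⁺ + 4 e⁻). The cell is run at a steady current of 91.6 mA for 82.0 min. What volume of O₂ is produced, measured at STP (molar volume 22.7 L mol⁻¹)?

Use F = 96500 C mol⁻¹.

0.0265 L

Q = I·t = 0.09160 A × 4920.0 s = 450.7 C.
n(e⁻) = Q/F = 450.7 / 96500 = 0.004670 mol.
4 electrons are transferred per O₂ molecule, so n(O₂) = 0.004670 / 4 = 0.001168 mol.
V = n × V_m = 0.001168 × 22.7 = 0.0265 L.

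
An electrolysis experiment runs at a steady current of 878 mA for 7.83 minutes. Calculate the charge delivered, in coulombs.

412 C

Q = I·t = 0.8780 A × 469.80 s = 412 C.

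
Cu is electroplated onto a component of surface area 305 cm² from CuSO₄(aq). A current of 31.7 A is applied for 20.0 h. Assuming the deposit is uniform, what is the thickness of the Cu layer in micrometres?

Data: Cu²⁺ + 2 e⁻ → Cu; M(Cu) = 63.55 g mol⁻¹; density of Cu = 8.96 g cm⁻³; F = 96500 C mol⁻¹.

2750 μm

Q = I·t = 31.70 × 72000 = 2282000 C; n(e⁻) = 23.65 mol.
n(Cu) = n(e⁻)/2 = 11.83 mol, so m = 11.83 × 63.55 = 751.5 g.
Volume = m/ρ = 751.5 / 8.96 = 83.88 cm³.
Thickness = V/A = 83.88 / 305 = 0.275 cm = 2750 μm.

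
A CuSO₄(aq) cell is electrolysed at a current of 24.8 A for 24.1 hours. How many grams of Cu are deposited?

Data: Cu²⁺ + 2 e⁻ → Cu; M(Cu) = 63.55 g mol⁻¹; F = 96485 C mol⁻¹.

Q = I·t = 24.80 A × 86760 s = 2152000 C.
n(e⁻) = Q/F = 2152000 / 96485 = 22.30 mol.
Cu²⁺ + 2 e⁻ → Cu, so n(Cu) = n(e⁻)/2 = 11.15 mol.
m = n·M = 11.15 × 63.55 = 709 g.

709 g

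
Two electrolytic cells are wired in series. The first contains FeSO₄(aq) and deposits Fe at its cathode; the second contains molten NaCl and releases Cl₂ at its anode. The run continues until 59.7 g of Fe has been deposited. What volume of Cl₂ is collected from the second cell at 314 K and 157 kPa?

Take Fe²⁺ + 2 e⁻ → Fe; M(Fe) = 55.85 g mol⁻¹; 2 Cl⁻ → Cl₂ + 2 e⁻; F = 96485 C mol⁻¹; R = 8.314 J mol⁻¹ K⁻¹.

n(Fe) = 59.7 / 55.85 = 1.069 mol, so n(e⁻) = 2 × 1.069 = 2.138 mol.
The cells are in series, so the same 2.138 mol of electrons passes through the second cell.
2 Cl⁻ → Cl₂ + 2 e⁻ — 2 mol e⁻ per mol Cl₂, so n(Cl₂) = 2.138/2 = 1.069 mol.
V = nRT/P = (1.069 × 8.314 × 314) / (157 × 10³) = 0.0178 m³ = 17.8 L.

17.8 L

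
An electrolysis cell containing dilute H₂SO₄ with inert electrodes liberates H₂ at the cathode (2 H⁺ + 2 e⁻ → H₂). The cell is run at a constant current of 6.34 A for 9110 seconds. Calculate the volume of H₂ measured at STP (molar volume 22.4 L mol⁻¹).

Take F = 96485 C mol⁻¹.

Q = I·t = 6.340 A × 9110.0 s = 57760 C.
n(e⁻) = Q/F = 57760 / 96485 = 0.5986 mol.
2 electrons are transferred per H₂ molecule, so n(H₂) = 0.5986 / 2 = 0.2993 mol.
V = n × V_m = 0.2993 × 22.4 = 6.70 L.

6.70 L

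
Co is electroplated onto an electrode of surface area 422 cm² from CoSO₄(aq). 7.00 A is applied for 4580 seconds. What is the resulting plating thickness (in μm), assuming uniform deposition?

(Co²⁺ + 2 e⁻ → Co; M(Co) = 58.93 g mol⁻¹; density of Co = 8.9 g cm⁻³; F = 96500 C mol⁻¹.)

26.1 μm

Q = I·t = 7.000 × 4580.0 = 32060 C; n(e⁻) = 0.3322 mol.
n(Co) = n(e⁻)/2 = 0.1661 mol, so m = 0.1661 × 58.93 = 9.789 g.
Volume = m/ρ = 9.789 / 8.9 = 1.100 cm³.
Thickness = V/A = 1.100 / 422 = 0.00261 cm = 26.1 μm.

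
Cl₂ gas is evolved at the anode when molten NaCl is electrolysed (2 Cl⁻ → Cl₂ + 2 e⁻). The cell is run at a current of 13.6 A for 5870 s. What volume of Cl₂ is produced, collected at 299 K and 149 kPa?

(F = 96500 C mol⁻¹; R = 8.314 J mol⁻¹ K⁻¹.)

6.90 L

Q = I·t = 13.60 A × 5870.0 s = 79830 C.
n(e⁻) = Q/F = 79830 / 96500 = 0.8273 mol.
2 electrons are transferred per Cl₂ molecule, so n(Cl₂) = 0.8273 / 2 = 0.4136 mol.
V = nRT/P = (0.4136 × 8.314 × 299) / (149 × 10³ Pa) = 0.00690 m³ = 6.90 L.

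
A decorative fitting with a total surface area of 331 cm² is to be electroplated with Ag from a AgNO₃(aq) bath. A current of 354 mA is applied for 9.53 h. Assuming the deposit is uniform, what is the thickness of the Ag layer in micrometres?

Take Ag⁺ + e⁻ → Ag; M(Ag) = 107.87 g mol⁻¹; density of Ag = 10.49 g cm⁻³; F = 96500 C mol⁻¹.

Q = I·t = 0.3540 × 34308 = 12150 C; n(e⁻) = 0.1259 mol.
n(Ag) = n(e⁻)/1 = 0.1259 mol, so m = 0.1259 × 107.87 = 13.58 g.
Volume = m/ρ = 13.58 / 10.49 = 1.294 cm³.
Thickness = V/A = 1.294 / 331 = 0.00391 cm = 39.1 μm.

39.1 μm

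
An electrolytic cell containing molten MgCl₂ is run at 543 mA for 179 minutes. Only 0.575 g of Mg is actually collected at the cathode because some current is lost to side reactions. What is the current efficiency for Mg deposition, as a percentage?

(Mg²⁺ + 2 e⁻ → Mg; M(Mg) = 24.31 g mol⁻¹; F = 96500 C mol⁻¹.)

78.3 %

Q = I·t = 0.5430 × 10740 = 5832 C; n(e⁻) = 5832/96500 = 0.06043 mol.
Theoretical n(Mg) = n(e⁻)/2 = 0.03022 mol, i.e. m_theo = 0.03022 × 24.31 = 0.7346 g.
Efficiency = m_actual / m_theo = 0.575 / 0.7346 = 78.3 %.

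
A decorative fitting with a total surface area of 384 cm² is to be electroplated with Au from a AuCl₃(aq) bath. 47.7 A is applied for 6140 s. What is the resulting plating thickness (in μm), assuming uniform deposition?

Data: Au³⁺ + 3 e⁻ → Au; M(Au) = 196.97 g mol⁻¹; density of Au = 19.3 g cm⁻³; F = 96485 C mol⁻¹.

Q = I·t = 47.70 × 6140.0 = 292900 C; n(e⁻) = 3.035 mol.
n(Au) = n(e⁻)/3 = 1.012 mol, so m = 1.012 × 196.97 = 199.3 g.
Volume = m/ρ = 199.3 / 19.3 = 10.33 cm³.
Thickness = V/A = 10.33 / 384 = 0.0269 cm = 269 μm.

269 μm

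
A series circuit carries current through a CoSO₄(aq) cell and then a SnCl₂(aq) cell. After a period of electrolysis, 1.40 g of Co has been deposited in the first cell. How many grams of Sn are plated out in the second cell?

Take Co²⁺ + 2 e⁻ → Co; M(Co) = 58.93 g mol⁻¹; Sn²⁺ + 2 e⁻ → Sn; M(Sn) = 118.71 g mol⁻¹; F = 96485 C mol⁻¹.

2.82 g

n(Co) = 1.40 / 58.93 = 0.02376 mol.
Since Co²⁺ + 2 e⁻ → Co, n(e⁻) passed = 2 × 0.02376 = 0.04751 mol.
Cells in series carry the same charge, so the same 0.04751 mol of electrons passes through cell 2.
Sn²⁺ + 2 e⁻ → Sn, so n(Sn) = 0.04751 / 2 = 0.02376 mol.
m(Sn) = 0.02376 × 118.71 = 2.82 g.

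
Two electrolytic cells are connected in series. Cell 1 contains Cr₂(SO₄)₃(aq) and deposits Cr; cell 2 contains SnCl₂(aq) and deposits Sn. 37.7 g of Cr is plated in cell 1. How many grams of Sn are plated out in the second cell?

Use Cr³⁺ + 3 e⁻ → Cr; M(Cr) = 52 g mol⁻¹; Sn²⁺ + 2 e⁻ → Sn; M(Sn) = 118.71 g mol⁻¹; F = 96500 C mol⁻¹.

129 g

n(Cr) = 37.7 / 52 = 0.7250 mol.
Since Cr³⁺ + 3 e⁻ → Cr, n(e⁻) passed = 3 × 0.7250 = 2.175 mol.
Cells in series carry the same charge, so the same 2.175 mol of electrons passes through cell 2.
Sn²⁺ + 2 e⁻ → Sn, so n(Sn) = 2.175 / 2 = 1.088 mol.
m(Sn) = 1.088 × 118.71 = 129 g.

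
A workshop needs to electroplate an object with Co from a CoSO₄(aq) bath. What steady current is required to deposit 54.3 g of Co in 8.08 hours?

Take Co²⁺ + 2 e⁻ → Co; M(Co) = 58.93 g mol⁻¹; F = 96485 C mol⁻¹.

n(Co) = 54.3 / 58.93 = 0.9214 mol.
n(e⁻) = 2 × 0.9214 = 1.843 mol.
Q = n(e⁻)·F = 1.843 × 96485 = 177800 C.
I = Q/t = 177800 / 29088 s = 6.11 A.

6.11 A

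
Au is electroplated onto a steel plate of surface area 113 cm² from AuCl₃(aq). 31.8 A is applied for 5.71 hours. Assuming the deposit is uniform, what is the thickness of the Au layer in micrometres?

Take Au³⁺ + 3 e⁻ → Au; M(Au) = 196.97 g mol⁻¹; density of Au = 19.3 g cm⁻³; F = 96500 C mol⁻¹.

Q = I·t = 31.80 × 20556 = 653700 C; n(e⁻) = 6.774 mol.
n(Au) = n(e⁻)/3 = 2.258 mol, so m = 2.258 × 196.97 = 444.8 g.
Volume = m/ρ = 444.8 / 19.3 = 23.04 cm³.
Thickness = V/A = 23.04 / 113 = 0.204 cm = 2040 μm.

2040 μm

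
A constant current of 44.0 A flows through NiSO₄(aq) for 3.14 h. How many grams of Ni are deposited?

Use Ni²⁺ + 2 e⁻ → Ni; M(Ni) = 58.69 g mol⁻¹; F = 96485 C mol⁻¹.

Q = I·t = 44.00 A × 11304 s = 497400 C.
n(e⁻) = Q/F = 497400 / 96485 = 5.155 mol.
Ni²⁺ + 2 e⁻ → Ni, so n(Ni) = n(e⁻)/2 = 2.577 mol.
m = n·M = 2.577 × 58.69 = 151 g.

151 g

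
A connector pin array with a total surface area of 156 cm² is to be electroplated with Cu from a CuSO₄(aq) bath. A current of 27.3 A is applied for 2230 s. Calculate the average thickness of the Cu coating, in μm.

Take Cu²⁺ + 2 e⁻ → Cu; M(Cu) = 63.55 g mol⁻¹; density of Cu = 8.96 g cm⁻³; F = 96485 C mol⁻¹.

143 μm

Q = I·t = 27.30 × 2230.0 = 60880 C; n(e⁻) = 0.6310 mol.
n(Cu) = n(e⁻)/2 = 0.3155 mol, so m = 0.3155 × 63.55 = 20.05 g.
Volume = m/ρ = 20.05 / 8.96 = 2.238 cm³.
Thickness = V/A = 2.238 / 156 = 0.0143 cm = 143 μm.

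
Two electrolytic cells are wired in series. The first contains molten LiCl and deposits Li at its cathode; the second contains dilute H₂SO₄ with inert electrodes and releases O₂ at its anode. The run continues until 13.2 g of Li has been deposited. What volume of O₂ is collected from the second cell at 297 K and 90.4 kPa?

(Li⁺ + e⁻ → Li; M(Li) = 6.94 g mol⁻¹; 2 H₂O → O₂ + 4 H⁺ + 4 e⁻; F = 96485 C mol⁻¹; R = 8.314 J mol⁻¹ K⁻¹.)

13.0 L

n(Li) = 13.2 / 6.94 = 1.902 mol, so n(e⁻) = 1 × 1.902 = 1.902 mol.
The cells are in series, so the same 1.902 mol of electrons passes through the second cell.
2 H₂O → O₂ + 4 H⁺ + 4 e⁻ — 4 mol e⁻ per mol O₂, so n(O₂) = 1.902/4 = 0.4755 mol.
V = nRT/P = (0.4755 × 8.314 × 297) / (90.4 × 10³) = 0.0130 m³ = 13.0 L.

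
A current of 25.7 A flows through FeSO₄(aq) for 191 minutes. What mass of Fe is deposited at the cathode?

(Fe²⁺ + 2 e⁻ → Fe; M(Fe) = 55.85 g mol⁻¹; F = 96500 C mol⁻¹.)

85.2 g

Q = I·t = 25.70 A × 11460 s = 294500 C.
n(e⁻) = Q/F = 294500 / 96500 = 3.052 mol.
Fe²⁺ + 2 e⁻ → Fe, so n(Fe) = n(e⁻)/2 = 1.526 mol.
m = n·M = 1.526 × 55.85 = 85.2 g.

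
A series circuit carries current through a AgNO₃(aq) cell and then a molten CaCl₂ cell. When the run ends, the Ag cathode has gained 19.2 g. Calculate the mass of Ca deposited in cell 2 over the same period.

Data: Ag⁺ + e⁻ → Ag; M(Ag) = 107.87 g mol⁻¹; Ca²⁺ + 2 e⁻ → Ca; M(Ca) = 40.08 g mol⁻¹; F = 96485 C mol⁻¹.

3.57 g

n(Ag) = 19.2 / 107.87 = 0.1780 mol.
Since Ag⁺ + e⁻ → Ag, n(e⁻) passed = 1 × 0.1780 = 0.1780 mol.
Cells in series carry the same charge, so the same 0.1780 mol of electrons passes through cell 2.
Ca²⁺ + 2 e⁻ → Ca, so n(Ca) = 0.1780 / 2 = 0.08900 mol.
m(Ca) = 0.08900 × 40.08 = 3.57 g.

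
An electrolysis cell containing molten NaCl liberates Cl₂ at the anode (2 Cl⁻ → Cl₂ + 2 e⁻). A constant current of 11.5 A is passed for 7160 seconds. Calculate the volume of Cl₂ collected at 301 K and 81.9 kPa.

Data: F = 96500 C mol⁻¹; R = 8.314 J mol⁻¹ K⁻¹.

Q = I·t = 11.50 A × 7160.0 s = 82340 C.
n(e⁻) = Q/F = 82340 / 96500 = 0.8533 mol.
2 electrons are transferred per Cl₂ molecule, so n(Cl₂) = 0.8533 / 2 = 0.4266 mol.
V = nRT/P = (0.4266 × 8.314 × 301) / (81.9 × 10³ Pa) = 0.0130 m³ = 13.0 L.

13.0 L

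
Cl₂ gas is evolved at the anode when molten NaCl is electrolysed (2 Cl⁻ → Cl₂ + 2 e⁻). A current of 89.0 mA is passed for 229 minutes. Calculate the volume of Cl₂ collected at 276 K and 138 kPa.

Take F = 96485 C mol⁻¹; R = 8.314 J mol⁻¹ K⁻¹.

Q = I·t = 0.08900 A × 13740 s = 1223 C.
n(e⁻) = Q/F = 1223 / 96485 = 0.01267 mol.
2 electrons are transferred per Cl₂ molecule, so n(Cl₂) = 0.01267 / 2 = 0.006337 mol.
V = nRT/P = (0.006337 × 8.314 × 276) / (138 × 10³ Pa) = 1.05 × 10⁻⁴ m³ = 0.105 L.

0.105 L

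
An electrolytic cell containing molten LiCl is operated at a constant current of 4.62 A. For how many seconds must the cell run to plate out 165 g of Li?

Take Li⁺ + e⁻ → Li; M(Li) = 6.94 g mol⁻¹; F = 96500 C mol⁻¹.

n(Li) = m/M = 165 / 6.94 = 23.78 mol.
Each Li atom requires 1 electron, so n(e⁻) = 1 × 23.78 = 23.78 mol.
Q = n(e⁻)·F = 23.78 × 96500 = 2294000 C.
t = Q/I = 2294000 / 4.620 A = 496600 s.

4.97 × 10⁵ s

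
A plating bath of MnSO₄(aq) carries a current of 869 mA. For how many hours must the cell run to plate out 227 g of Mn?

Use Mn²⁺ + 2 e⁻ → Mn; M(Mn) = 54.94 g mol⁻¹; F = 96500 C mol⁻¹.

n(Mn) = m/M = 227 / 54.94 = 4.132 mol.
Each Mn atom requires 2 electrons, so n(e⁻) = 2 × 4.132 = 8.264 mol.
Q = n(e⁻)·F = 8.264 × 96500 = 797400 C.
t = Q/I = 797400 / 0.8690 A = 917600 s = 255 h.

255 h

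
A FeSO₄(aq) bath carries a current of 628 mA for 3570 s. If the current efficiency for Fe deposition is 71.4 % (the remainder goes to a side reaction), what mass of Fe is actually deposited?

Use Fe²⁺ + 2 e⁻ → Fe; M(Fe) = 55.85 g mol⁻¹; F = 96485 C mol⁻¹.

Q = I·t = 0.6280 × 3570.0 = 2242 C.
n(e⁻) = 2242/96485 = 0.02324 mol; theoretically n(Fe) = 0.02324/2 = 0.01162 mol, m_theo = 0.6489 g.
At 71.4 % efficiency, m_actual = 0.714 × 0.6489 = 0.463 g.

0.463 g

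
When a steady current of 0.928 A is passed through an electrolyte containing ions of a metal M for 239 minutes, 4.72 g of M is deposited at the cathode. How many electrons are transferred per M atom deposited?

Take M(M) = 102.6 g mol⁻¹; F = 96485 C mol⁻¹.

Q = I·t = 0.9280 A × 14340 s = 13310 C, so n(e⁻) = 13310/96485 = 0.1379 mol.
n(M) deposited = 4.72 / 102.6 = 0.04600 mol.
Electrons per atom = n(e⁻)/n(M) = 0.1379 / 0.04600 = 3.00 ≈ 3, so the ion is M³⁺.

3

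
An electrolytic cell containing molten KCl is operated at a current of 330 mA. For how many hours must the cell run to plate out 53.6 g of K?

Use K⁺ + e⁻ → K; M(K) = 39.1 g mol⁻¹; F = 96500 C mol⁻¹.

n(K) = m/M = 53.6 / 39.1 = 1.371 mol.
Each K atom requires 1 electron, so n(e⁻) = 1 × 1.371 = 1.371 mol.
Q = n(e⁻)·F = 1.371 × 96500 = 132300 C.
t = Q/I = 132300 / 0.3300 A = 400900 s = 111 h.

111 h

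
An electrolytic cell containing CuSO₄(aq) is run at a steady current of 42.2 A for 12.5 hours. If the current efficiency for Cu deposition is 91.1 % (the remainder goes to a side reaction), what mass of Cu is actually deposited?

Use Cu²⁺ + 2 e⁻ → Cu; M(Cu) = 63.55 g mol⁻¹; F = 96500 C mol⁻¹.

Q = I·t = 42.20 × 45000 = 1899000 C.
n(e⁻) = 1899000/96500 = 19.68 mol; theoretically n(Cu) = 19.68/2 = 9.839 mol, m_theo = 625.3 g.
At 91.1 % efficiency, m_actual = 0.911 × 625.3 = 570 g.

570 g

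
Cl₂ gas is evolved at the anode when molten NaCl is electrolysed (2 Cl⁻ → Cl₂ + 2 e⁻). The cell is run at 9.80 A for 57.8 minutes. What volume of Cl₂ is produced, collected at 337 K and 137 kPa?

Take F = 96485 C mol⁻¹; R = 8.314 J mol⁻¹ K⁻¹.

Q = I·t = 9.800 A × 3468.0 s = 33990 C.
n(e⁻) = Q/F = 33990 / 96485 = 0.3522 mol.
2 electrons are transferred per Cl₂ molecule, so n(Cl₂) = 0.3522 / 2 = 0.1761 mol.
V = nRT/P = (0.1761 × 8.314 × 337) / (137 × 10³ Pa) = 0.00360 m³ = 3.60 L.

3.60 L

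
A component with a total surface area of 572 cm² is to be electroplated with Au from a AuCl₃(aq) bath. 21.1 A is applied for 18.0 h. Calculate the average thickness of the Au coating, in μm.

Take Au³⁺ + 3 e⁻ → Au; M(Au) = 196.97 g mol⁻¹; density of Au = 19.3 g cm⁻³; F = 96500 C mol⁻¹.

Q = I·t = 21.10 × 64800 = 1367000 C; n(e⁻) = 14.17 mol.
n(Au) = n(e⁻)/3 = 4.723 mol, so m = 4.723 × 196.97 = 930.3 g.
Volume = m/ρ = 930.3 / 19.3 = 48.20 cm³.
Thickness = V/A = 48.20 / 572 = 0.0843 cm = 843 μm.

843 μm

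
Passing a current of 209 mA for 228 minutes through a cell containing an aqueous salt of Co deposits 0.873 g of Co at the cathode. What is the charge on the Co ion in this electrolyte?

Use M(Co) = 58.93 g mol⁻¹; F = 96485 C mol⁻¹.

Q = I·t = 0.2090 A × 13680 s = 2859 C, so n(e⁻) = 2859/96485 = 0.02963 mol.
n(Co) deposited = 0.873 / 58.93 = 0.01481 mol.
Electrons per atom = n(e⁻)/n(Co) = 0.02963 / 0.01481 = 2.00 ≈ 2, so the ion is Co²⁺.

+2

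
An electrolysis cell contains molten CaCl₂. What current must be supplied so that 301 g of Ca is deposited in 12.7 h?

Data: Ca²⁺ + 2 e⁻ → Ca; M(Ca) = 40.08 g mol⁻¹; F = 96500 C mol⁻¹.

31.7 A

n(Ca) = 301 / 40.08 = 7.510 mol.
n(e⁻) = 2 × 7.510 = 15.02 mol.
Q = n(e⁻)·F = 15.02 × 96500 = 1449000 C.
I = Q/t = 1449000 / 45720 s = 31.7 A.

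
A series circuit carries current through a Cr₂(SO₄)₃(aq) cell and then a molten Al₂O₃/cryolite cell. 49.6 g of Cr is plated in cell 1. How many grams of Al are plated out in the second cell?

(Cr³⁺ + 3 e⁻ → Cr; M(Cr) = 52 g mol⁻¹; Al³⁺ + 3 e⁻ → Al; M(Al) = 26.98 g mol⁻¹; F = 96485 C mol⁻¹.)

n(Cr) = 49.6 / 52 = 0.9538 mol.
Since Cr³⁺ + 3 e⁻ → Cr, n(e⁻) passed = 3 × 0.9538 = 2.862 mol.
Cells in series carry the same charge, so the same 2.862 mol of electrons passes through cell 2.
Al³⁺ + 3 e⁻ → Al, so n(Al) = 2.862 / 3 = 0.9538 mol.
m(Al) = 0.9538 × 26.98 = 25.7 g.

25.7 g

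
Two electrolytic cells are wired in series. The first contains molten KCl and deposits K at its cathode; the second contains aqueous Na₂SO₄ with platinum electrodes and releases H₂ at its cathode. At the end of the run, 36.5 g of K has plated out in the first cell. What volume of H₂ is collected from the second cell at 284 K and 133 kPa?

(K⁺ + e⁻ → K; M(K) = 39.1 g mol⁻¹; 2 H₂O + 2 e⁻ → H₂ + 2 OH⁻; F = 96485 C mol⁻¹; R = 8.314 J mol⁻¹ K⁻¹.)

8.29 L

n(K) = 36.5 / 39.1 = 0.9335 mol, so n(e⁻) = 1 × 0.9335 = 0.9335 mol.
The cells are in series, so the same 0.9335 mol of electrons passes through the second cell.
2 H₂O + 2 e⁻ → H₂ + 2 OH⁻ — 2 mol e⁻ per mol H₂, so n(H₂) = 0.9335/2 = 0.4668 mol.
V = nRT/P = (0.4668 × 8.314 × 284) / (133 × 10³) = 0.00829 m³ = 8.29 L.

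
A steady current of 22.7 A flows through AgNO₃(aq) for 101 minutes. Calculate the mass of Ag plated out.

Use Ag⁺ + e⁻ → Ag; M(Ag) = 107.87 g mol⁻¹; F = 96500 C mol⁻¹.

Q = I·t = 22.70 A × 6060.0 s = 137600 C.
n(e⁻) = Q/F = 137600 / 96500 = 1.426 mol.
Ag⁺ + e⁻ → Ag, so n(Ag) = n(e⁻)/1 = 1.426 mol.
m = n·M = 1.426 × 107.87 = 154 g.

154 g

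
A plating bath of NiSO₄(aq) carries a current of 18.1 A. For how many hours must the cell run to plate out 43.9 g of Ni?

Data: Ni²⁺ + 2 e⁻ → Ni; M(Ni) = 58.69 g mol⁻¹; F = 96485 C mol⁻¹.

2.22 h

n(Ni) = m/M = 43.9 / 58.69 = 0.7480 mol.
Each Ni atom requires 2 electrons, so n(e⁻) = 2 × 0.7480 = 1.496 mol.
Q = n(e⁻)·F = 1.496 × 96485 = 144300 C.
t = Q/I = 144300 / 18.10 A = 7975 s = 2.22 h.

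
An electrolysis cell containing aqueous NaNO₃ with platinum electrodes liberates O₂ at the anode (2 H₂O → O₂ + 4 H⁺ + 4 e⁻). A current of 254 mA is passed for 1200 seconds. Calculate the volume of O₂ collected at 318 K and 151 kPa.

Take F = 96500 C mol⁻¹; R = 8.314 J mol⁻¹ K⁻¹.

Q = I·t = 0.2540 A × 1200.0 s = 304.8 C.
n(e⁻) = Q/F = 304.8 / 96500 = 0.003159 mol.
4 electrons are transferred per O₂ molecule, so n(O₂) = 0.003159 / 4 = 0.0007896 mol.
V = nRT/P = (0.0007896 × 8.314 × 318) / (151 × 10³ Pa) = 1.38 × 10⁻⁵ m³ = 0.0138 L.

0.0138 L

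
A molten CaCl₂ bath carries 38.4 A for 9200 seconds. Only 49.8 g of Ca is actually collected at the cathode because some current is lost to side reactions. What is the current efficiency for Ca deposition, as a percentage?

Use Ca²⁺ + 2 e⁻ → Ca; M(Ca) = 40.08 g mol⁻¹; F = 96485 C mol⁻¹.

67.9 %

Q = I·t = 38.40 × 9200.0 = 353300 C; n(e⁻) = 353300/96485 = 3.662 mol.
Theoretical n(Ca) = n(e⁻)/2 = 1.831 mol, i.e. m_theo = 1.831 × 40.08 = 73.38 g.
Efficiency = m_actual / m_theo = 49.8 / 73.38 = 67.9 %.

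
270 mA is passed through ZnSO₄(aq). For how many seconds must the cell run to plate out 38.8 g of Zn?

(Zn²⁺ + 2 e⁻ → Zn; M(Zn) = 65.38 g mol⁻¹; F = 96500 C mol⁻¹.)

n(Zn) = m/M = 38.8 / 65.38 = 0.5935 mol.
Each Zn atom requires 2 electrons, so n(e⁻) = 2 × 0.5935 = 1.187 mol.
Q = n(e⁻)·F = 1.187 × 96500 = 114500 C.
t = Q/I = 114500 / 0.2700 A = 424200 s.

4.24 × 10⁵ s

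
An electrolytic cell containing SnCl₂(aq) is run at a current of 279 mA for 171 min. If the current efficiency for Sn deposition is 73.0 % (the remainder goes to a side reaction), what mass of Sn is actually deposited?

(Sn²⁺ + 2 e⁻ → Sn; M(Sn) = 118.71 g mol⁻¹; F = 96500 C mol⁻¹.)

Q = I·t = 0.2790 × 10260 = 2863 C.
n(e⁻) = 2863/96500 = 0.02966 mol; theoretically n(Sn) = 0.02966/2 = 0.01483 mol, m_theo = 1.761 g.
At 73.0 % efficiency, m_actual = 0.730 × 1.761 = 1.29 g.

1.29 g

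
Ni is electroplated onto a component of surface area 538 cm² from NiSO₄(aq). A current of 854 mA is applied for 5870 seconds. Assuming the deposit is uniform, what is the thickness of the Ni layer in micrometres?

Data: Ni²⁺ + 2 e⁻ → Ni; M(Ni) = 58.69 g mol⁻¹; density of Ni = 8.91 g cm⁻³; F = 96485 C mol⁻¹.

Q = I·t = 0.8540 × 5870.0 = 5013 C; n(e⁻) = 0.05196 mol.
n(Ni) = n(e⁻)/2 = 0.02598 mol, so m = 0.02598 × 58.69 = 1.525 g.
Volume = m/ρ = 1.525 / 8.91 = 0.1711 cm³.
Thickness = V/A = 0.1711 / 538 = 3.18 × 10⁻⁴ cm = 3.18 μm.

3.18 μm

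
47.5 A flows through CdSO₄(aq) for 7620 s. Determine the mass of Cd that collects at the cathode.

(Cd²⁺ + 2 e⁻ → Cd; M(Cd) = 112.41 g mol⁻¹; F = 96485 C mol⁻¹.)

Q = I·t = 47.50 A × 7620.0 s = 362000 C.
n(e⁻) = Q/F = 362000 / 96485 = 3.751 mol.
Cd²⁺ + 2 e⁻ → Cd, so n(Cd) = n(e⁻)/2 = 1.876 mol.
m = n·M = 1.876 × 112.41 = 211 g.

211 g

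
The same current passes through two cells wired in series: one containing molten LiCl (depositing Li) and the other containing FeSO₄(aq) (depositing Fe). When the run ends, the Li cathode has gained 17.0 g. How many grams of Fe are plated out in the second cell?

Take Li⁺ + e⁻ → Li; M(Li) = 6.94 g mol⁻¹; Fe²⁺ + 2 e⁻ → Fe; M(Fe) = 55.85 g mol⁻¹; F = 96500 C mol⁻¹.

n(Li) = 17.0 / 6.94 = 2.450 mol.
Since Li⁺ + e⁻ → Li, n(e⁻) passed = 1 × 2.450 = 2.450 mol.
Cells in series carry the same charge, so the same 2.450 mol of electrons passes through cell 2.
Fe²⁺ + 2 e⁻ → Fe, so n(Fe) = 2.450 / 2 = 1.225 mol.
m(Fe) = 1.225 × 55.85 = 68.4 g.

68.4 g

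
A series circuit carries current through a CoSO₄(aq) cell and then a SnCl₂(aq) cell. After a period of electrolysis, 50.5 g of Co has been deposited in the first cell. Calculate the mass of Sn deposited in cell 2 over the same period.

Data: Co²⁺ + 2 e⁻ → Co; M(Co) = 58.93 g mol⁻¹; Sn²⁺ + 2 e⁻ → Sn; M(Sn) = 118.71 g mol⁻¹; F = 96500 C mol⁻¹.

102 g

n(Co) = 50.5 / 58.93 = 0.8569 mol.
Since Co²⁺ + 2 e⁻ → Co, n(e⁻) passed = 2 × 0.8569 = 1.714 mol.
Cells in series carry the same charge, so the same 1.714 mol of electrons passes through cell 2.
Sn²⁺ + 2 e⁻ → Sn, so n(Sn) = 1.714 / 2 = 0.8569 mol.
m(Sn) = 0.8569 × 118.71 = 102 g.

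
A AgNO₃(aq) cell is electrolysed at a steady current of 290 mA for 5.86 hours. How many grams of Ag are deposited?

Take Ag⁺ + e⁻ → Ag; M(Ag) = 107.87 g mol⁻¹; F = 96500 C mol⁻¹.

Q = I·t = 0.2900 A × 21096 s = 6118 C.
n(e⁻) = Q/F = 6118 / 96500 = 0.06340 mol.
Ag⁺ + e⁻ → Ag, so n(Ag) = n(e⁻)/1 = 0.06340 mol.
m = n·M = 0.06340 × 107.87 = 6.84 g.

6.84 g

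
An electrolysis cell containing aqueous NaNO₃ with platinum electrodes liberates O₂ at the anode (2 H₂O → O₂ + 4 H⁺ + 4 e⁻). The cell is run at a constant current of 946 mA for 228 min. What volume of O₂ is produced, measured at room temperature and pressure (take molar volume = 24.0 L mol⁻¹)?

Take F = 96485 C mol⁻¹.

0.805 L

Q = I·t = 0.9460 A × 13680 s = 12940 C.
n(e⁻) = Q/F = 12940 / 96485 = 0.1341 mol.
4 electrons are transferred per O₂ molecule, so n(O₂) = 0.1341 / 4 = 0.03353 mol.
V = n × V_m = 0.03353 × 24.0 = 0.805 L.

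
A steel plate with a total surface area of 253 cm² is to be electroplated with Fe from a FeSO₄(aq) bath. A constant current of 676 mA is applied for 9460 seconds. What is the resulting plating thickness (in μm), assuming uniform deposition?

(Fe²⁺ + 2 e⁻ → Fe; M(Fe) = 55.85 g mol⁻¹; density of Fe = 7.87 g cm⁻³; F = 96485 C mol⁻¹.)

9.30 μm

Q = I·t = 0.6760 × 9460.0 = 6395 C; n(e⁻) = 0.06628 mol.
n(Fe) = n(e⁻)/2 = 0.03314 mol, so m = 0.03314 × 55.85 = 1.851 g.
Volume = m/ρ = 1.851 / 7.87 = 0.2352 cm³.
Thickness = V/A = 0.2352 / 253 = 9.30 × 10⁻⁴ cm = 9.30 μm.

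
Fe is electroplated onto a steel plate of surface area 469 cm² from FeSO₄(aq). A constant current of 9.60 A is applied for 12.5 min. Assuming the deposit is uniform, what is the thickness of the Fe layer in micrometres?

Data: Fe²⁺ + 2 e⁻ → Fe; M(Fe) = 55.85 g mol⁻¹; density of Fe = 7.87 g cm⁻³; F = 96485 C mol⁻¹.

5.65 μm

Q = I·t = 9.600 × 750.00 = 7200 C; n(e⁻) = 0.07462 mol.
n(Fe) = n(e⁻)/2 = 0.03731 mol, so m = 0.03731 × 55.85 = 2.084 g.
Volume = m/ρ = 2.084 / 7.87 = 0.2648 cm³.
Thickness = V/A = 0.2648 / 469 = 5.65 × 10⁻⁴ cm = 5.65 μm.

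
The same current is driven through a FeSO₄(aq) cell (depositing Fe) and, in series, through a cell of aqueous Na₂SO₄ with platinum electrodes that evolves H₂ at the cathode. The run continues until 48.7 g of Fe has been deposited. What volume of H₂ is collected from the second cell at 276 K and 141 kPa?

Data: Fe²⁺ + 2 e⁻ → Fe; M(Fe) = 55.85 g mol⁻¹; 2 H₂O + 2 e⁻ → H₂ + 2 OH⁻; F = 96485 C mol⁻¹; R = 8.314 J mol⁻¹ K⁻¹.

14.2 L

n(Fe) = 48.7 / 55.85 = 0.8720 mol, so n(e⁻) = 2 × 0.8720 = 1.744 mol.
The cells are in series, so the same 1.744 mol of electrons passes through the second cell.
2 H₂O + 2 e⁻ → H₂ + 2 OH⁻ — 2 mol e⁻ per mol H₂, so n(H₂) = 1.744/2 = 0.8720 mol.
V = nRT/P = (0.8720 × 8.314 × 276) / (141 × 10³) = 0.0142 m³ = 14.2 L.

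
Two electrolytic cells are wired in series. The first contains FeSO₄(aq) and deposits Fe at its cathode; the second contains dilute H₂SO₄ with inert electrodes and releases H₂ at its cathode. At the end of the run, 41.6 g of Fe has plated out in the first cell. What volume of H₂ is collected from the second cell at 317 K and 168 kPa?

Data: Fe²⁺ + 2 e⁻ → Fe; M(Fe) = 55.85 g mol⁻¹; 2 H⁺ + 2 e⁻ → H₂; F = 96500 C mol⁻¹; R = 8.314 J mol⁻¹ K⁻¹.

11.7 L

n(Fe) = 41.6 / 55.85 = 0.7449 mol, so n(e⁻) = 2 × 0.7449 = 1.490 mol.
The cells are in series, so the same 1.490 mol of electrons passes through the second cell.
2 H⁺ + 2 e⁻ → H₂ — 2 mol e⁻ per mol H₂, so n(H₂) = 1.490/2 = 0.7449 mol.
V = nRT/P = (0.7449 × 8.314 × 317) / (168 × 10³) = 0.0117 m³ = 11.7 L.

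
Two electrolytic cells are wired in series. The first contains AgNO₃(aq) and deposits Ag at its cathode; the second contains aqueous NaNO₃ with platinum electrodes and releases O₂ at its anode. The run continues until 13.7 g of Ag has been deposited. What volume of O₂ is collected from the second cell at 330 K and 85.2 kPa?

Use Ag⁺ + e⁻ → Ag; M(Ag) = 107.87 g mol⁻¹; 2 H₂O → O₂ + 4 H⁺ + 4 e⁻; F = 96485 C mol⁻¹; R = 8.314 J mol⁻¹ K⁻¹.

1.02 L

n(Ag) = 13.7 / 107.87 = 0.1270 mol, so n(e⁻) = 1 × 0.1270 = 0.1270 mol.
The cells are in series, so the same 0.1270 mol of electrons passes through the second cell.
2 H₂O → O₂ + 4 H⁺ + 4 e⁻ — 4 mol e⁻ per mol O₂, so n(O₂) = 0.1270/4 = 0.03175 mol.
V = nRT/P = (0.03175 × 8.314 × 330) / (85.2 × 10³) = 0.00102 m³ = 1.02 L.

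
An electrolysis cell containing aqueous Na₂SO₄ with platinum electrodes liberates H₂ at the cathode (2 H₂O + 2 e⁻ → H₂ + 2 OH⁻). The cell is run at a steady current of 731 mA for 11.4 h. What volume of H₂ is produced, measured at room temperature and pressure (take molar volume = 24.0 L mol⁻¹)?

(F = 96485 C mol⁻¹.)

3.73 L

Q = I·t = 0.7310 A × 41040 s = 30000 C.
n(e⁻) = Q/F = 30000 / 96485 = 0.3109 mol.
2 electrons are transferred per H₂ molecule, so n(H₂) = 0.3109 / 2 = 0.1555 mol.
V = n × V_m = 0.1555 × 24.0 = 3.73 L.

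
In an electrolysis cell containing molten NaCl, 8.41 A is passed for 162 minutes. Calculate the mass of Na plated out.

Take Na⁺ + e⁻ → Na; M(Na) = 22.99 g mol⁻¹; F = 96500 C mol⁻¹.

Q = I·t = 8.410 A × 9720.0 s = 81750 C.
n(e⁻) = Q/F = 81750 / 96500 = 0.8471 mol.
Na⁺ + e⁻ → Na, so n(Na) = n(e⁻)/1 = 0.8471 mol.
m = n·M = 0.8471 × 22.99 = 19.5 g.

19.5 g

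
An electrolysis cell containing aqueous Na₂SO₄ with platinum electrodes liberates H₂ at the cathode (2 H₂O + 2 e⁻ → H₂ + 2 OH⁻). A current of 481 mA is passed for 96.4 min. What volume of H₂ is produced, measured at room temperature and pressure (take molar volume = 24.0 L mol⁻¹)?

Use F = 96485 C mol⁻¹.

Q = I·t = 0.4810 A × 5784.0 s = 2782 C.
n(e⁻) = Q/F = 2782 / 96485 = 0.02883 mol.
2 electrons are transferred per H₂ molecule, so n(H₂) = 0.02883 / 2 = 0.01442 mol.
V = n × V_m = 0.01442 × 24.0 = 0.346 L.

0.346 L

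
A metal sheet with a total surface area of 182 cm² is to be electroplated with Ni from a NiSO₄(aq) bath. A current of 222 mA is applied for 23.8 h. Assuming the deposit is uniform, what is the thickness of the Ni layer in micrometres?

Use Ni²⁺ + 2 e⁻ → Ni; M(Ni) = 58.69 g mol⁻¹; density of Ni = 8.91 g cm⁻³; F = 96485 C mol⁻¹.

Q = I·t = 0.2220 × 85680 = 19020 C; n(e⁻) = 0.1971 mol.
n(Ni) = n(e⁻)/2 = 0.09857 mol, so m = 0.09857 × 58.69 = 5.785 g.
Volume = m/ρ = 5.785 / 8.91 = 0.6493 cm³.
Thickness = V/A = 0.6493 / 182 = 0.00357 cm = 35.7 μm.

35.7 μm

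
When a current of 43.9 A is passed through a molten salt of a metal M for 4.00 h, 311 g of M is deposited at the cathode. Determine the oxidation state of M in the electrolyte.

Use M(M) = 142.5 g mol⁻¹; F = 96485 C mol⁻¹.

Q = I·t = 43.90 A × 14400 s = 632200 C, so n(e⁻) = 632200/96485 = 6.552 mol.
n(M) deposited = 311 / 142.5 = 2.182 mol.
Electrons per atom = n(e⁻)/n(M) = 6.552 / 2.182 = 3.00 ≈ 3, so the ion is M³⁺.

+3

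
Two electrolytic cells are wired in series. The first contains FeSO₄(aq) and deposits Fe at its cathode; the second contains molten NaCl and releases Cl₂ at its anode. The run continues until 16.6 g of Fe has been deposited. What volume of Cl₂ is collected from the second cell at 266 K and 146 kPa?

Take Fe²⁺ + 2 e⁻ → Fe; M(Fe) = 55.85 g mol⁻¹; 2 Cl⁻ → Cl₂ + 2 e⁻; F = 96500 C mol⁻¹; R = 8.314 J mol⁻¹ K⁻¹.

n(Fe) = 16.6 / 55.85 = 0.2972 mol, so n(e⁻) = 2 × 0.2972 = 0.5944 mol.
The cells are in series, so the same 0.5944 mol of electrons passes through the second cell.
2 Cl⁻ → Cl₂ + 2 e⁻ — 2 mol e⁻ per mol Cl₂, so n(Cl₂) = 0.5944/2 = 0.2972 mol.
V = nRT/P = (0.2972 × 8.314 × 266) / (146 × 10³) = 0.00450 m³ = 4.50 L.

4.50 L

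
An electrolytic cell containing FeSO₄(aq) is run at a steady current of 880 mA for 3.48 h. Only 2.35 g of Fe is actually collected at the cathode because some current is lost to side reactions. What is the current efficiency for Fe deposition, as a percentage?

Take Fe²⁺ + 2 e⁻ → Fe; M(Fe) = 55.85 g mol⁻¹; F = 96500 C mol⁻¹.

Q = I·t = 0.8800 × 12528 = 11020 C; n(e⁻) = 11020/96500 = 0.1142 mol.
Theoretical n(Fe) = n(e⁻)/2 = 0.05712 mol, i.e. m_theo = 0.05712 × 55.85 = 3.190 g.
Efficiency = m_actual / m_theo = 2.35 / 3.190 = 73.7 %.

73.7 %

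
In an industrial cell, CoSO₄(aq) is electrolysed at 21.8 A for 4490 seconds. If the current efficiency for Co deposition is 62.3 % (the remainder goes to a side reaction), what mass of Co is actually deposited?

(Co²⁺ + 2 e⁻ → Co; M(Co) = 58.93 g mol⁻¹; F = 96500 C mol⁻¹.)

18.6 g

Q = I·t = 21.80 × 4490.0 = 97880 C.
n(e⁻) = 97880/96500 = 1.014 mol; theoretically n(Co) = 1.014/2 = 0.5072 mol, m_theo = 29.89 g.
At 62.3 % efficiency, m_actual = 0.623 × 29.89 = 18.6 g.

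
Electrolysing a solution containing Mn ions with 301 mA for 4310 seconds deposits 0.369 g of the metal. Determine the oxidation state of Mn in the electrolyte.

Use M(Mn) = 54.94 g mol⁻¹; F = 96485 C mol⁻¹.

Q = I·t = 0.3010 A × 4310.0 s = 1297 C, so n(e⁻) = 1297/96485 = 0.01345 mol.
n(Mn) deposited = 0.369 / 54.94 = 0.006716 mol.
Electrons per atom = n(e⁻)/n(Mn) = 0.01345 / 0.006716 = 2.00 ≈ 2, so the ion is Mn²⁺.

+2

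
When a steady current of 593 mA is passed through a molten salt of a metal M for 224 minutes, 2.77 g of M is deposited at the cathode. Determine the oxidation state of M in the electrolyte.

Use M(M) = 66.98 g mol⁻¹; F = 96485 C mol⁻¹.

Q = I·t = 0.5930 A × 13440 s = 7970 C, so n(e⁻) = 7970/96485 = 0.08260 mol.
n(M) deposited = 2.77 / 66.98 = 0.04136 mol.
Electrons per atom = n(e⁻)/n(M) = 0.08260 / 0.04136 = 2.00 ≈ 2, so the ion is M²⁺.

+2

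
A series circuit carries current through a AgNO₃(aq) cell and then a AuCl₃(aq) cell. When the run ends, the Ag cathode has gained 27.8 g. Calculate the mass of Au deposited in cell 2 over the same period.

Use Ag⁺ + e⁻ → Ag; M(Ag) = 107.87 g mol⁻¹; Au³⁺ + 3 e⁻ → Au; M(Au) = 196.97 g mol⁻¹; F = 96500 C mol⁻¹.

16.9 g

n(Ag) = 27.8 / 107.87 = 0.2577 mol.
Since Ag⁺ + e⁻ → Ag, n(e⁻) passed = 1 × 0.2577 = 0.2577 mol.
Cells in series carry the same charge, so the same 0.2577 mol of electrons passes through cell 2.
Au³⁺ + 3 e⁻ → Au, so n(Au) = 0.2577 / 3 = 0.08591 mol.
m(Au) = 0.08591 × 196.97 = 16.9 g.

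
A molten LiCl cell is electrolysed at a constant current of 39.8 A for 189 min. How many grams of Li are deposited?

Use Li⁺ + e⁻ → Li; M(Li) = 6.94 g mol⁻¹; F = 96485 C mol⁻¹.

Q = I·t = 39.80 A × 11340 s = 451300 C.
n(e⁻) = Q/F = 451300 / 96485 = 4.678 mol.
Li⁺ + e⁻ → Li, so n(Li) = n(e⁻)/1 = 4.678 mol.
m = n·M = 4.678 × 6.94 = 32.5 g.

32.5 g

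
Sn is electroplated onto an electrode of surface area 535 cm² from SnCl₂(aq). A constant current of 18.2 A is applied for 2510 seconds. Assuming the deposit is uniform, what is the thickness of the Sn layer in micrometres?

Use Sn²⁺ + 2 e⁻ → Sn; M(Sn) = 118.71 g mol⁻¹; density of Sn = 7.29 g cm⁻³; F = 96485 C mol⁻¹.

Q = I·t = 18.20 × 2510.0 = 45680 C; n(e⁻) = 0.4735 mol.
n(Sn) = n(e⁻)/2 = 0.2367 mol, so m = 0.2367 × 118.71 = 28.10 g.
Volume = m/ρ = 28.10 / 7.29 = 3.855 cm³.
Thickness = V/A = 3.855 / 535 = 0.00721 cm = 72.1 μm.

72.1 μm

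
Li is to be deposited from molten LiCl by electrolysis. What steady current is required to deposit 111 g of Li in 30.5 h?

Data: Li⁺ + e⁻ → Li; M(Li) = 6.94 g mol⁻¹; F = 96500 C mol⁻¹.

14.1 A

n(Li) = 111 / 6.94 = 15.99 mol.
n(e⁻) = 1 × 15.99 = 15.99 mol.
Q = n(e⁻)·F = 15.99 × 96500 = 1543000 C.
I = Q/t = 1543000 / 109800 s = 14.1 A.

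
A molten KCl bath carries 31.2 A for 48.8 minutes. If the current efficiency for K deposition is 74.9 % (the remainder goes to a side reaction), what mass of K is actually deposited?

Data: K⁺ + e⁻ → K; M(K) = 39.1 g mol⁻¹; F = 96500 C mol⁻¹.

Q = I·t = 31.20 × 2928.0 = 91350 C.
n(e⁻) = 91350/96500 = 0.9467 mol; theoretically n(K) = 0.9467/1 = 0.9467 mol, m_theo = 37.01 g.
At 74.9 % efficiency, m_actual = 0.749 × 37.01 = 27.7 g.

27.7 g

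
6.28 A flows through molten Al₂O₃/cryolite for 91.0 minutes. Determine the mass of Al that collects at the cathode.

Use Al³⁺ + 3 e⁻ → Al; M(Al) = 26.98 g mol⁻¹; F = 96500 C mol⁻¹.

3.20 g

Q = I·t = 6.280 A × 5460.0 s = 34290 C.
n(e⁻) = Q/F = 34290 / 96500 = 0.3553 mol.
Al³⁺ + 3 e⁻ → Al, so n(Al) = n(e⁻)/3 = 0.1184 mol.
m = n·M = 0.1184 × 26.98 = 3.20 g.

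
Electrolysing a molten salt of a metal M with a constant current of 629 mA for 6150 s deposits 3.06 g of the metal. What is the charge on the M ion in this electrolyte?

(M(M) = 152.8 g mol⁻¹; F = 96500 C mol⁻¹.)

+2

Q = I·t = 0.6290 A × 6150.0 s = 3868 C, so n(e⁻) = 3868/96500 = 0.04009 mol.
n(M) deposited = 3.06 / 152.8 = 0.02003 mol.
Electrons per atom = n(e⁻)/n(M) = 0.04009 / 0.02003 = 2.00 ≈ 2, so the ion is M²⁺.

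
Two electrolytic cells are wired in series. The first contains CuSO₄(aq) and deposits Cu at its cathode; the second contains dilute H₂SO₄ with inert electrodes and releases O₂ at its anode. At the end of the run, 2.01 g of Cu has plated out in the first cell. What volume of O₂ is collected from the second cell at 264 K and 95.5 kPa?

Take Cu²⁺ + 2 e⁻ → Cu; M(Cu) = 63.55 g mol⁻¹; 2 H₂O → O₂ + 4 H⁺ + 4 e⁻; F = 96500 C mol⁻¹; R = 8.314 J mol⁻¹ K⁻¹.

0.363 L

n(Cu) = 2.01 / 63.55 = 0.03163 mol, so n(e⁻) = 2 × 0.03163 = 0.06326 mol.
The cells are in series, so the same 0.06326 mol of electrons passes through the second cell.
2 H₂O → O₂ + 4 H⁺ + 4 e⁻ — 4 mol e⁻ per mol O₂, so n(O₂) = 0.06326/4 = 0.01581 mol.
V = nRT/P = (0.01581 × 8.314 × 264) / (95.5 × 10³) = 3.63 × 10⁻⁴ m³ = 0.363 L.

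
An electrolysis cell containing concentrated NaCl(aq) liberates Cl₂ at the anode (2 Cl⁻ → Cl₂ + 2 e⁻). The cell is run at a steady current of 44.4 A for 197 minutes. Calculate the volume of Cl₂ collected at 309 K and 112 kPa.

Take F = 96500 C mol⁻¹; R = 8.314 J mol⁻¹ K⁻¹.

Q = I·t = 44.40 A × 11820 s = 524800 C.
n(e⁻) = Q/F = 524800 / 96500 = 5.438 mol.
2 electrons are transferred per Cl₂ molecule, so n(Cl₂) = 5.438 / 2 = 2.719 mol.
V = nRT/P = (2.719 × 8.314 × 309) / (112 × 10³ Pa) = 0.0624 m³ = 62.4 L.

62.4 L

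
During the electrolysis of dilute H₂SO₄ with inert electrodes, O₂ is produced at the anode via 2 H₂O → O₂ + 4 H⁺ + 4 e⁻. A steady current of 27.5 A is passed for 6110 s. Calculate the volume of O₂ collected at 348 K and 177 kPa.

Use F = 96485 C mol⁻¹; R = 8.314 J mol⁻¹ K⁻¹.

7.12 L

Q = I·t = 27.50 A × 6110.0 s = 168000 C.
n(e⁻) = Q/F = 168000 / 96485 = 1.741 mol.
4 electrons are transferred per O₂ molecule, so n(O₂) = 1.741 / 4 = 0.4354 mol.
V = nRT/P = (0.4354 × 8.314 × 348) / (177 × 10³ Pa) = 0.00712 m³ = 7.12 L.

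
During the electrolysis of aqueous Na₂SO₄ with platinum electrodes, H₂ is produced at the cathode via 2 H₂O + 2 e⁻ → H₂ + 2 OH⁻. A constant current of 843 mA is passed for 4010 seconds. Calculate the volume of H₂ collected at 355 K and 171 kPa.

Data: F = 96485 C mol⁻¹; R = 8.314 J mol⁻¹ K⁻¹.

0.302 L

Q = I·t = 0.8430 A × 4010.0 s = 3380 C.
n(e⁻) = Q/F = 3380 / 96485 = 0.03504 mol.
2 electrons are transferred per H₂ molecule, so n(H₂) = 0.03504 / 2 = 0.01752 mol.
V = nRT/P = (0.01752 × 8.314 × 355) / (171 × 10³ Pa) = 3.02 × 10⁻⁴ m³ = 0.302 L.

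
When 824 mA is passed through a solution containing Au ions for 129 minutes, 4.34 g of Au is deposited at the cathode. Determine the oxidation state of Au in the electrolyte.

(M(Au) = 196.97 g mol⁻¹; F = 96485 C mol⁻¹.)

+3

Q = I·t = 0.8240 A × 7740.0 s = 6378 C, so n(e⁻) = 6378/96485 = 0.06610 mol.
n(Au) deposited = 4.34 / 196.97 = 0.02203 mol.
Electrons per atom = n(e⁻)/n(Au) = 0.06610 / 0.02203 = 3.00 ≈ 3, so the ion is Au³⁺.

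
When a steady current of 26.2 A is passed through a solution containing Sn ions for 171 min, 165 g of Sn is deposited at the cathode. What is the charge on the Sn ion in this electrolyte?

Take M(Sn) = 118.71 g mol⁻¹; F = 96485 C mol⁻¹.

+2

Q = I·t = 26.20 A × 10260 s = 268800 C, so n(e⁻) = 268800/96485 = 2.786 mol.
n(Sn) deposited = 165 / 118.71 = 1.390 mol.
Electrons per atom = n(e⁻)/n(Sn) = 2.786 / 1.390 = 2.00 ≈ 2, so the ion is Sn²⁺.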